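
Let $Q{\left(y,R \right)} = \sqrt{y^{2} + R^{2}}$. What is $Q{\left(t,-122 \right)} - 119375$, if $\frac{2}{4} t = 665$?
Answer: $-119375 + 2 \sqrt{445946} \approx -1.1804 \cdot 10^{5}$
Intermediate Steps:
$t = 1330$ ($t = 2 \cdot 665 = 1330$)
$Q{\left(y,R \right)} = \sqrt{R^{2} + y^{2}}$
$Q{\left(t,-122 \right)} - 119375 = \sqrt{\left(-122\right)^{2} + 1330^{2}} - 119375 = \sqrt{14884 + 1768900} - 119375 = \sqrt{1783784} - 119375 = 2 \sqrt{445946} - 119375 = -119375 + 2 \sqrt{445946}$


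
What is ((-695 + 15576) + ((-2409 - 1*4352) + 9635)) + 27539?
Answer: 45294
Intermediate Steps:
((-695 + 15576) + ((-2409 - 1*4352) + 9635)) + 27539 = (14881 + ((-2409 - 4352) + 9635)) + 27539 = (14881 + (-6761 + 9635)) + 27539 = (14881 + 2874) + 27539 = 17755 + 27539 = 45294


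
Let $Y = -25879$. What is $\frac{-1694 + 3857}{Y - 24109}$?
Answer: $- \frac{2163}{49988} \approx -0.04327$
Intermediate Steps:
$\frac{-1694 + 3857}{Y - 24109} = \frac{-1694 + 3857}{-25879 - 24109} = \frac{2163}{-49988} = 2163 \left(- \frac{1}{49988}\right) = - \frac{2163}{49988}$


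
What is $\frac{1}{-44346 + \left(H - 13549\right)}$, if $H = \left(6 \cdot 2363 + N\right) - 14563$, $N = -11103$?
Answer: $- \frac{1}{69383} \approx -1.4413 \cdot 10^{-5}$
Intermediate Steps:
$H = -11488$ ($H = \left(6 \cdot 2363 - 11103\right) - 14563 = \left(14178 - 11103\right) - 14563 = 3075 - 14563 = -11488$)
$\frac{1}{-44346 + \left(H - 13549\right)} = \frac{1}{-44346 - 25037} = \frac{1}{-69383} = - \frac{1}{69383}$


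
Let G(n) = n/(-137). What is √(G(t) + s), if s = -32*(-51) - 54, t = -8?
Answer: √29618578/137 ≈ 39.725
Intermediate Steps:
G(n) = -n/137 (G(n) = n*(-1/137) = -n/137)
s = 1578 (s = 1632 - 54 = 1578)
√(G(t) + s) = √(-1/137*(-8) + 1578) = √(8/137 + 1578) = √(216194/137) = √29618578/137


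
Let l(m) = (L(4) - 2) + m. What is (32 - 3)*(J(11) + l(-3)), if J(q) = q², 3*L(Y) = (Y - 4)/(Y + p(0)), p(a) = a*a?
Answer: 3364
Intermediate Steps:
p(a) = a²
L(Y) = (-4 + Y)/(3*Y) (L(Y) = ((Y - 4)/(Y + 0²))/3 = ((-4 + Y)/(Y + 0))/3 = ((-4 + Y)/Y)/3 = (-4 + Y)/(3*Y))
l(m) = -2 + m (l(m) = ((⅓)*(-4 + 4)/4 - 2) + m = ((⅓)*(¼)*0 - 2) + m = (0 - 2) + m = -2 + m)
(32 - 3)*(J(11) + l(-3)) = (32 - 3)*(11² + (-2 - 3)) = 29*(121 - 5) = 29*116 = 3364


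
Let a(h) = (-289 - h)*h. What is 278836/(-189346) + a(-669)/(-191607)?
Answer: -51876366/355686461 ≈ -0.14585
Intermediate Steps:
a(h) = h*(-289 - h)
278836/(-189346) + a(-669)/(-191607) = 278836/(-189346) - 1*(-669)*(289 - 669)/(-191607) = 278836*(-1/189346) - 1*(-669)*(-380)*(-1/191607) = -139418/94673 - 254220*(-1/191607) = -139418/94673 + 84740/63869 = -51876366/355686461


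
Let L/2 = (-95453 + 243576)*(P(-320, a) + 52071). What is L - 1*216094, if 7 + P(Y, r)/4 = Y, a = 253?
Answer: 15038119604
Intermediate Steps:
P(Y, r) = -28 + 4*Y
L = 15038335698 (L = 2*((-95453 + 243576)*((-28 + 4*(-320)) + 52071)) = 2*(148123*((-28 - 1280) + 52071)) = 2*(148123*(-1308 + 52071)) = 2*(148123*50763) = 2*7519167849 = 15038335698)
L - 1*216094 = 15038335698 - 1*216094 = 15038335698 - 216094 = 15038119604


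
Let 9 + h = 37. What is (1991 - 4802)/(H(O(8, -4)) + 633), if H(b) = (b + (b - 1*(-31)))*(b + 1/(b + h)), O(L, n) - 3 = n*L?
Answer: -937/481 ≈ -1.9480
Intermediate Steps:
h = 28 (h = -9 + 37 = 28)
O(L, n) = 3 + L*n (O(L, n) = 3 + n*L = 3 + L*n)
H(b) = (31 + 2*b)*(b + 1/(28 + b)) (H(b) = (b + (b - 1*(-31)))*(b + 1/(b + 28)) = (b + (b + 31))*(b + 1/(28 + b)) = (b + (31 + b))*(b + 1/(28 + b)) = (31 + 2*b)*(b + 1/(28 + b)))
(1991 - 4802)/(H(O(8, -4)) + 633) = (1991 - 4802)/((31 + 2*(3 + 8*(-4))**3 + 87*(3 + 8*(-4))**2 + 870*(3 + 8*(-4)))/(28 + (3 + 8*(-4))) + 633) = -2811/((31 + 2*(3 - 32)**3 + 87*(3 - 32)**2 + 870*(3 - 32))/(28 + (3 - 32)) + 633) = -2811/((31 + 2*(-29)**3 + 87*(-29)**2 + 870*(-29))/(28 - 29) + 633) = -2811/((31 + 2*(-24389) + 87*841 - 25230)/(-1) + 633) = -2811/(-(31 - 48778 + 73167 - 25230) + 633) = -2811/(-1*(-810) + 633) = -2811/(810 + 633) = -2811/1443 = -2811*1/1443 = -937/481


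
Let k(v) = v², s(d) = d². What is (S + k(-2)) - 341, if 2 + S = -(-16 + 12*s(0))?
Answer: -323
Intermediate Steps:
S = 14 (S = -2 - (-16 + 12*0²) = -2 - (-16 + 12*0) = -2 - (-16 + 0) = -2 - 1*(-16) = -2 + 16 = 14)
(S + k(-2)) - 341 = (14 + (-2)²) - 341 = (14 + 4) - 341 = 18 - 341 = -323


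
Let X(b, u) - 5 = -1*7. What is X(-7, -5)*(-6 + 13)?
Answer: -14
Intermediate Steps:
X(b, u) = -2 (X(b, u) = 5 - 1*7 = 5 - 7 = -2)
X(-7, -5)*(-6 + 13) = -2*(-6 + 13) = -2*7 = -14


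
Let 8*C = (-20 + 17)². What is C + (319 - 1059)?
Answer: -5911/8 ≈ -738.88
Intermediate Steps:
C = 9/8 (C = (-20 + 17)²/8 = (⅛)*(-3)² = (⅛)*9 = 9/8 ≈ 1.1250)
C + (319 - 1059) = 9/8 + (319 - 1059) = 9/8 - 740 = -5911/8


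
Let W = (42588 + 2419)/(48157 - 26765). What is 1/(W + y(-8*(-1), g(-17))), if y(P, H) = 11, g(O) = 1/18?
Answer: 21392/280319 ≈ 0.076313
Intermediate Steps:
g(O) = 1/18
W = 45007/21392 ≈ 2.1039
1/(W + y(-8*(-1), g(-17))) = 1/(45007/21392 + 11) = 1/(280319/21392) = 21392/280319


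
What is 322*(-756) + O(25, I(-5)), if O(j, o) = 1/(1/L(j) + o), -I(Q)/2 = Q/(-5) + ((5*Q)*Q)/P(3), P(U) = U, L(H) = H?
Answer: -1557234579/6397 ≈ -2.4343e+5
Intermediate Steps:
I(Q) = -10*Q²/3 + 2*Q/5 (I(Q) = -2*(Q/(-5) + ((5*Q)*Q)/3) = -2*(Q*(-⅕) + (5*Q²)*(⅓)) = -2*(-Q/5 + 5*Q²/3) = -10*Q²/3 + 2*Q/5)
O(j, o) = 1/(o + 1/j) (O(j, o) = 1/(1/j + o) = 1/(o + 1/j))
322*(-756) + O(25, I(-5)) = 322*(-756) + 25/(1 + 25*((2/15)*(-5)*(3 - 25*(-5)))) = -243432 + 25/(1 + 25*((2/15)*(-5)*(3 + 125))) = -243432 + 25/(1 + 25*((2/15)*(-5)*128)) = -243432 + 25/(1 + 25*(-256/3)) = -243432 + 25/(1 - 6400/3) = -243432 + 25/(-6397/3) = -243432 + 25*(-3/6397) = -243432 - 75/6397 = -1557234579/6397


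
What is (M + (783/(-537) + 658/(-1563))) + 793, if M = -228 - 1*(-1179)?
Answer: 487405363/279777 ≈ 1742.1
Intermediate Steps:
M = 951 (M = -228 + 1179 = 951)
(M + (783/(-537) + 658/(-1563))) + 793 = (951 + (783/(-537) + 658/(-1563))) + 793 = (951 + (783*(-1/537) + 658*(-1/1563))) + 793 = (951 + (-261/179 - 658/1563)) + 793 = (951 - 525725/279777) + 793 = 265542202/279777 + 793 = 487405363/279777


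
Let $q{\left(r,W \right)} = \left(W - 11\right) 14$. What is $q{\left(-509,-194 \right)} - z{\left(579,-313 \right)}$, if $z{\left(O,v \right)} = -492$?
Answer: $-2378$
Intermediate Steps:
$q{\left(r,W \right)} = -154 + 14 W$ ($q{\left(r,W \right)} = \left(-11 + W\right) 14 = -154 + 14 W$)
$q{\left(-509,-194 \right)} - z{\left(579,-313 \right)} = \left(-154 + 14 \left(-194\right)\right) - -492 = \left(-154 - 2716\right) + 492 = -2870 + 492 = -2378$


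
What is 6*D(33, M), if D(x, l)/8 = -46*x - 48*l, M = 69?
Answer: -231840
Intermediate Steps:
D(x, l) = -384*l - 368*x (D(x, l) = 8*(-46*x - 48*l) = 8*(-48*l - 46*x) = -384*l - 368*x)
6*D(33, M) = 6*(-384*69 - 368*33) = 6*(-26496 - 12144) = 6*(-38640) = -231840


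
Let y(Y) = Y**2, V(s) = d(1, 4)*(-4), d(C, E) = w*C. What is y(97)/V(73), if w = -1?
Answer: 9409/4 ≈ 2352.3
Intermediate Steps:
d(C, E) = -C
V(s) = 4 (V(s) = -1*1*(-4) = -1*(-4) = 4)
y(97)/V(73) = 97**2/4 = 9409*(1/4) = 9409/4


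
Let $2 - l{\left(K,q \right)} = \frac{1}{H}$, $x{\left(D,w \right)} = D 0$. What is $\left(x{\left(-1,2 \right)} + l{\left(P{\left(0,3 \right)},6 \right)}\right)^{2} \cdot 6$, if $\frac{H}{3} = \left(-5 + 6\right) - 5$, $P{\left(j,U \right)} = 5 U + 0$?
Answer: $\frac{625}{24} \approx 26.042$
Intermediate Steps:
$P{\left(j,U \right)} = 5 U$
$x{\left(D,w \right)} = 0$
$H = -12$ ($H = 3 \left(\left(-5 + 6\right) - 5\right) = 3 \left(1 - 5\right) = 3 \left(-4\right) = -12$)
$l{\left(K,q \right)} = \frac{25}{12}$ ($l{\left(K,q \right)} = 2 - \frac{1}{-12} = 2 - - \frac{1}{12} = 2 + \frac{1}{12} = \frac{25}{12}$)
$\left(x{\left(-1,2 \right)} + l{\left(P{\left(0,3 \right)},6 \right)}\right)^{2} \cdot 6 = \left(0 + \frac{25}{12}\right)^{2} \cdot 6 = \left(\frac{25}{12}\right)^{2} \cdot 6 = \frac{625}{144} \cdot 6 = \frac{625}{24}$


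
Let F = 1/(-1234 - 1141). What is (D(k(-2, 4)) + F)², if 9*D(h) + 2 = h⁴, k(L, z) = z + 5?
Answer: 242662120243456/456890625 ≈ 5.3112e+5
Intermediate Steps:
k(L, z) = 5 + z
D(h) = -2/9 + h⁴/9
F = -1/2375 (F = 1/(-2375) = -1/2375 ≈ -0.00042105)
(D(k(-2, 4)) + F)² = ((-2/9 + (5 + 4)⁴/9) - 1/2375)² = ((-2/9 + (⅑)*9⁴) - 1/2375)² = ((-2/9 + (⅑)*6561) - 1/2375)² = ((-2/9 + 729) - 1/2375)² = (6559/9 - 1/2375)² = (15577616/21375)² = 242662120243456/456890625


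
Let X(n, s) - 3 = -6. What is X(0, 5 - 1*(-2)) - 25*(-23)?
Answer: 572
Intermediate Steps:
X(n, s) = -3 (X(n, s) = 3 - 6 = -3)
X(0, 5 - 1*(-2)) - 25*(-23) = -3 - 25*(-23) = -3 + 575 = 572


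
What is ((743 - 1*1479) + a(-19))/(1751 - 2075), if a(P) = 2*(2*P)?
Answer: 203/81 ≈ 2.5062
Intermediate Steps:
a(P) = 4*P
((743 - 1*1479) + a(-19))/(1751 - 2075) = ((743 - 1*1479) + 4*(-19))/(1751 - 2075) = ((743 - 1479) - 76)/(-324) = (-736 - 76)*(-1/324) = -812*(-1/324) = 203/81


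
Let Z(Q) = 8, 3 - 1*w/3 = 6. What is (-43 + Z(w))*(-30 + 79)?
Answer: -1715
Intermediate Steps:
w = -9 (w = 9 - 3*6 = 9 - 18 = -9)
(-43 + Z(w))*(-30 + 79) = (-43 + 8)*(-30 + 79) = -35*49 = -1715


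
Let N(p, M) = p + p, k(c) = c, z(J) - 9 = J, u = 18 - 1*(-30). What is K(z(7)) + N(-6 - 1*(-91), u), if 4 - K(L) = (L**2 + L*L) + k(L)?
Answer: -354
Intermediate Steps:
u = 48 (u = 18 + 30 = 48)
z(J) = 9 + J
N(p, M) = 2*p
K(L) = 4 - L - 2*L**2 (K(L) = 4 - ((L**2 + L*L) + L) = 4 - ((L**2 + L**2) + L) = 4 - (2*L**2 + L) = 4 - (L + 2*L**2) = 4 + (-L - 2*L**2) = 4 - L - 2*L**2)
K(z(7)) + N(-6 - 1*(-91), u) = (4 - (9 + 7) - 2*(9 + 7)**2) + 2*(-6 - 1*(-91)) = (4 - 1*16 - 2*16**2) + 2*(-6 + 91) = (4 - 16 - 2*256) + 2*85 = (4 - 16 - 512) + 170 = -524 + 170 = -354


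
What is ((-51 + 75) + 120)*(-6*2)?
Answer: -1728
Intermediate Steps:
((-51 + 75) + 120)*(-6*2) = (24 + 120)*(-12) = 144*(-12) = -1728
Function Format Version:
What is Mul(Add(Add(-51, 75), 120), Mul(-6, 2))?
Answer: -1728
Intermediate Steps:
Mul(Add(Add(-51, 75), 120), Mul(-6, 2)) = Mul(Add(24, 120), -12) = Mul(144, -12) = -1728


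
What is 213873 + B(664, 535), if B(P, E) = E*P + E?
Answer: 569648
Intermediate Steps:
B(P, E) = E + E*P
213873 + B(664, 535) = 213873 + 535*(1 + 664) = 213873 + 535*665 = 213873 + 355775 = 569648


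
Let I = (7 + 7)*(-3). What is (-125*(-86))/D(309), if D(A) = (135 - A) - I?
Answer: -5375/66 ≈ -81.439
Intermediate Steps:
I = -42 (I = 14*(-3) = -42)
D(A) = 177 - A (D(A) = (135 - A) - 1*(-42) = (135 - A) + 42 = 177 - A)
(-125*(-86))/D(309) = (-125*(-86))/(177 - 1*309) = 10750/(177 - 309) = 10750/(-132) = 10750*(-1/132) = -5375/66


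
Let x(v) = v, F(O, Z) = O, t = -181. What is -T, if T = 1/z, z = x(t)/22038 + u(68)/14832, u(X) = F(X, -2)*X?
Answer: -6809742/2067065 ≈ -3.2944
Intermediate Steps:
u(X) = X² (u(X) = X*X = X²)
z = 2067065/6809742 (z = -181/22038 + 68²/14832 = -181*1/22038 + 4624*(1/14832) = -181/22038 + 289/927 = 2067065/6809742 ≈ 0.30355)
T = 6809742/2067065 (T = 1/(2067065/6809742) = 6809742/2067065 ≈ 3.2944)
-T = -1*6809742/2067065 = -6809742/2067065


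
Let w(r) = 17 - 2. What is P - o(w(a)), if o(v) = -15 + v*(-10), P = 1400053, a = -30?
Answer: 1400218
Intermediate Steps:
w(r) = 15
o(v) = -15 - 10*v
P - o(w(a)) = 1400053 - (-15 - 10*15) = 1400053 - (-15 - 150) = 1400053 - 1*(-165) = 1400053 + 165 = 1400218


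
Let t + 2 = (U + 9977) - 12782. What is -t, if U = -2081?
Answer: 4888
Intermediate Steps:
t = -4888 (t = -2 + ((-2081 + 9977) - 12782) = -2 + (7896 - 12782) = -2 - 4886 = -4888)
-t = -1*(-4888) = 4888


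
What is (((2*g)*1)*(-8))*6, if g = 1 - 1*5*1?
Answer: 384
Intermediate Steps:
g = -4 (g = 1 - 5*1 = 1 - 5 = -4)
(((2*g)*1)*(-8))*6 = (((2*(-4))*1)*(-8))*6 = (-8*1*(-8))*6 = -8*(-8)*6 = 64*6 = 384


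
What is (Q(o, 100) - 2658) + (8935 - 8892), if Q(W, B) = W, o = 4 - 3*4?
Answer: -2623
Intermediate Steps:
o = -8 (o = 4 - 12 = -8)
(Q(o, 100) - 2658) + (8935 - 8892) = (-8 - 2658) + (8935 - 8892) = -2666 + 43 = -2623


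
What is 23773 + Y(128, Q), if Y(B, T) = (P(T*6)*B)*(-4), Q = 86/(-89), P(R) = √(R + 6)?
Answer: 23773 - 1536*√178/89 ≈ 23543.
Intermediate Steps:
P(R) = √(6 + R)
Q = -86/89 (Q = 86*(-1/89) = -86/89 ≈ -0.96629)
Y(B, T) = -4*B*√(6 + 6*T) (Y(B, T) = (√(6 + T*6)*B)*(-4) = (√(6 + 6*T)*B)*(-4) = (B*√(6 + 6*T))*(-4) = -4*B*√(6 + 6*T))
23773 + Y(128, Q) = 23773 - 4*128*√(6 + 6*(-86/89)) = 23773 - 4*128*√(6 - 516/89) = 23773 - 4*128*√(18/89) = 23773 - 4*128*3*√178/89 = 23773 - 1536*√178/89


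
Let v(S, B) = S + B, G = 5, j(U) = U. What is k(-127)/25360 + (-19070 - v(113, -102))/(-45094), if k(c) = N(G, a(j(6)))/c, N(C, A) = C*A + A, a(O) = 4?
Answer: 1920421127/4538598365 ≈ 0.42313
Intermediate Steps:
N(C, A) = A + A*C (N(C, A) = A*C + A = A + A*C)
v(S, B) = B + S
k(c) = 24/c (k(c) = (4*(1 + 5))/c = (4*6)/c = 24/c)
k(-127)/25360 + (-19070 - v(113, -102))/(-45094) = (24/(-127))/25360 + (-19070 - (-102 + 113))/(-45094) = (24*(-1/127))*(1/25360) + (-19070 - 1*11)*(-1/45094) = -24/127*1/25360 + (-19070 - 11)*(-1/45094) = -3/402590 - 19081*(-1/45094) = -3/402590 + 19081/45094 = 1920421127/4538598365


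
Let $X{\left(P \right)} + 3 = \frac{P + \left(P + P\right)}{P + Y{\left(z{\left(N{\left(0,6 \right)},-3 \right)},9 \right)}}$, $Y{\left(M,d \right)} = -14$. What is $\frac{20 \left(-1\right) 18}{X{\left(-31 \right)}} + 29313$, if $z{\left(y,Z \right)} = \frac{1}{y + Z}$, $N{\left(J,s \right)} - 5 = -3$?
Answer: $\frac{207891}{7} \approx 29699.0$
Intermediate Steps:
$N{\left(J,s \right)} = 2$ ($N{\left(J,s \right)} = 5 - 3 = 2$)
$z{\left(y,Z \right)} = \frac{1}{Z + y}$
$X{\left(P \right)} = -3 + \frac{3 P}{-14 + P}$ ($X{\left(P \right)} = -3 + \frac{P + \left(P + P\right)}{P - 14} = -3 + \frac{P + 2 P}{-14 + P} = -3 + \frac{3 P}{-14 + P}$)
$\frac{20 \left(-1\right) 18}{X{\left(-31 \right)}} + 29313 = \frac{20 \left(-1\right) 18}{42 \frac{1}{-14 - 31}} + 29313 = \frac{\left(-20\right) 18}{42 \frac{1}{-45}} + 29313 = - \frac{360}{42 \left(- \frac{1}{45}\right)} + 29313 = - \frac{360}{- \frac{14}{15}} + 29313 = \left(-360\right) \left(- \frac{15}{14}\right) + 29313 = \frac{2700}{7} + 29313 = \frac{207891}{7}$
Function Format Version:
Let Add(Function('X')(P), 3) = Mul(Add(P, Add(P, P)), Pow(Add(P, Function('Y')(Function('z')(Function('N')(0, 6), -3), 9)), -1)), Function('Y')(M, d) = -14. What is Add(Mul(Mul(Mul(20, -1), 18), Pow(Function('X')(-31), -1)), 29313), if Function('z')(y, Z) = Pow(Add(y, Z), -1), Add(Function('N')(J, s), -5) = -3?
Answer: Rational(207891, 7) ≈ 29699.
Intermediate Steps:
Function('N')(J, s) = 2 (Function('N')(J, s) = Add(5, -3) = 2)
Function('z')(y, Z) = Pow(Add(Z, y), -1)
Function('X')(P) = Add(-3, Mul(3, P, Pow(Add(-14, P), -1))) (Function('X')(P) = Add(-3, Mul(Add(P, Add(P, P)), Pow(Add(P, -14), -1))) = Add(-3, Mul(Add(P, Mul(2, P)), Pow(Add(-14, P), -1))) = Add(-3, Mul(Mul(3, P), Pow(Add(-14, P), -1))) = Add(-3, Mul(3, P, Pow(Add(-14, P), -1))))
Add(Mul(Mul(Mul(20, -1), 18), Pow(Function('X')(-31), -1)), 29313) = Add(Mul(Mul(Mul(20, -1), 18), Pow(Mul(42, Pow(Add(-14, -31), -1)), -1)), 29313) = Add(Mul(Mul(-20, 18), Pow(Mul(42, Pow(-45, -1)), -1)), 29313) = Add(Mul(-360, Pow(Mul(42, Rational(-1, 45)), -1)), 29313) = Add(Mul(-360, Pow(Rational(-14, 15), -1)), 29313) = Add(Mul(-360, Rational(-15, 14)), 29313) = Add(Rational(2700, 7), 29313) = Rational(207891, 7)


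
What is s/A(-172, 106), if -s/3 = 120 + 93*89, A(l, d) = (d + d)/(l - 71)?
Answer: 6121413/212 ≈ 28875.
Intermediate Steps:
A(l, d) = 2*d/(-71 + l) (A(l, d) = (2*d)/(-71 + l) = 2*d/(-71 + l))
s = -25191 (s = -3*(120 + 93*89) = -3*(120 + 8277) = -3*8397 = -25191)
s/A(-172, 106) = -25191/(2*106/(-71 - 172)) = -25191/(2*106/(-243)) = -25191/(2*106*(-1/243)) = -25191/(-212/243) = -25191*(-243/212) = 6121413/212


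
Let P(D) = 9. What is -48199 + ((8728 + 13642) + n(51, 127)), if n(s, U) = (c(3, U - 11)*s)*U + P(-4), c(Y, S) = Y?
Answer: -6389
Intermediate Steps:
n(s, U) = 9 + 3*U*s (n(s, U) = (3*s)*U + 9 = 3*U*s + 9 = 9 + 3*U*s)
-48199 + ((8728 + 13642) + n(51, 127)) = -48199 + ((8728 + 13642) + (9 + 3*127*51)) = -48199 + (22370 + (9 + 19431)) = -48199 + (22370 + 19440) = -48199 + 41810 = -6389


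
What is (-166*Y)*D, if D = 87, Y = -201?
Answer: 2902842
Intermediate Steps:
(-166*Y)*D = -166*(-201)*87 = 33366*87 = 2902842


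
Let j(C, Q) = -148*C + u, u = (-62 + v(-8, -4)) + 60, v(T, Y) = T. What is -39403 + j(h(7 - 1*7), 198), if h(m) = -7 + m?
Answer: -38377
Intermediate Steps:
u = -10 (u = (-62 - 8) + 60 = -70 + 60 = -10)
j(C, Q) = -10 - 148*C (j(C, Q) = -148*C - 10 = -10 - 148*C)
-39403 + j(h(7 - 1*7), 198) = -39403 + (-10 - 148*(-7 + (7 - 1*7))) = -39403 + (-10 - 148*(-7 + (7 - 7))) = -39403 + (-10 - 148*(-7 + 0)) = -39403 + (-10 - 148*(-7)) = -39403 + (-10 + 1036) = -39403 + 1026 = -38377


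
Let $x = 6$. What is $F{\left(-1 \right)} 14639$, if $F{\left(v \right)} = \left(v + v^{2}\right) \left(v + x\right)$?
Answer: $0$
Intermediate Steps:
$F{\left(v \right)} = \left(6 + v\right) \left(v + v^{2}\right)$ ($F{\left(v \right)} = \left(v + v^{2}\right) \left(v + 6\right) = \left(v + v^{2}\right) \left(6 + v\right) = \left(6 + v\right) \left(v + v^{2}\right)$)
$F{\left(-1 \right)} 14639 = - (6 + \left(-1\right)^{2} + 7 \left(-1\right)) 14639 = - (6 + 1 - 7) 14639 = \left(-1\right) 0 \cdot 14639 = 0 \cdot 14639 = 0$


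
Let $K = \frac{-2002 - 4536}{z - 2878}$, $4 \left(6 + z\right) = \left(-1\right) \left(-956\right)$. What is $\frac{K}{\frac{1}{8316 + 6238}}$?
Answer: $\frac{95154052}{2645} \approx 35975.0$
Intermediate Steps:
$z = 233$ ($z = -6 + \frac{\left(-1\right) \left(-956\right)}{4} = -6 + \frac{1}{4} \cdot 956 = -6 + 239 = 233$)
$K = \frac{6538}{2645}$ ($K = \frac{-2002 - 4536}{233 - 2878} = - \frac{6538}{233 - 2878} = - \frac{6538}{-2645} = \left(-6538\right) \left(- \frac{1}{2645}\right) = \frac{6538}{2645} \approx 2.4718$)
$\frac{K}{\frac{1}{8316 + 6238}} = \frac{6538}{2645 \frac{1}{8316 + 6238}} = \frac{6538}{2645 \cdot \frac{1}{14554}} = \frac{6538 \frac{1}{\frac{1}{14554}}}{2645} = \frac{6538}{2645} \cdot 14554 = \frac{95154052}{2645}$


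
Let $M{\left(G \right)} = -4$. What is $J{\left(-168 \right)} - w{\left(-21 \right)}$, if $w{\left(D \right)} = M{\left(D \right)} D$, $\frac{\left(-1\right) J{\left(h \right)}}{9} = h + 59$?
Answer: $897$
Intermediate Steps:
$J{\left(h \right)} = -531 - 9 h$ ($J{\left(h \right)} = - 9 \left(h + 59\right) = - 9 \left(59 + h\right) = -531 - 9 h$)
$w{\left(D \right)} = - 4 D$
$J{\left(-168 \right)} - w{\left(-21 \right)} = \left(-531 - -1512\right) - \left(-4\right) \left(-21\right) = \left(-531 + 1512\right) - 84 = 981 - 84 = 897$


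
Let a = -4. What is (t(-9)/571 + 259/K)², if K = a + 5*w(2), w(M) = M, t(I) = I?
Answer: 21855187225/11737476 ≈ 1862.0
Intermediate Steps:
K = 6 (K = -4 + 5*2 = -4 + 10 = 6)
(t(-9)/571 + 259/K)² = (-9/571 + 259/6)² = (147835/3426)² = 21855187225/11737476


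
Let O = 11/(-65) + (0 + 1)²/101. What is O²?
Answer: 1094116/43099225 ≈ 0.025386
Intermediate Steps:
O = -1046/6565 (O = 11*(-1/65) + 1²*(1/101) = -11/65 + 1*(1/101) = -11/65 + 1/101 = -1046/6565 ≈ -0.15933)
O² = (-1046/6565)² = 1094116/43099225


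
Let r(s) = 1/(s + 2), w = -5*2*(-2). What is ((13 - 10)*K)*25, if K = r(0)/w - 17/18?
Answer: -1655/24 ≈ -68.958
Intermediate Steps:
w = 20 (w = -10*(-2) = 20)
r(s) = 1/(2 + s)
K = -331/360 (K = 1/((2 + 0)*20) - 17/18 = (1/20)/2 - 17*1/18 = (1/2)*(1/20) - 17/18 = 1/40 - 17/18 = -331/360 ≈ -0.91944)
((13 - 10)*K)*25 = ((13 - 10)*(-331/360))*25 = (3*(-331/360))*25 = -331/120*25 = -1655/24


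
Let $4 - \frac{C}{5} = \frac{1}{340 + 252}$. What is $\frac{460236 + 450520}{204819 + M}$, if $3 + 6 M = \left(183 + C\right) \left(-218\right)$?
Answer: $\frac{539167552}{116886339} \approx 4.6127$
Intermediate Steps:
$C = \frac{11835}{592}$ ($C = 20 - \frac{5}{340 + 252} = 20 - \frac{5}{592} = \frac{11835}{592} \approx 19.992$)
$M = - \frac{4366509}{592}$ ($M = - \frac{1}{2} + \frac{\left(183 + \frac{11835}{592}\right) \left(-218\right)}{6} = - \frac{1}{2} + \frac{\frac{120171}{592} \left(-218\right)}{6} = - \frac{1}{2} + \frac{1}{6} \left(- \frac{13098639}{296}\right) = - \frac{1}{2} - \frac{4366213}{592} = - \frac{4366509}{592} \approx -7375.9$)
$\frac{460236 + 450520}{204819 + M} = \frac{460236 + 450520}{204819 - \frac{4366509}{592}} = \frac{910756}{\frac{116886339}{592}} = 910756 \cdot \frac{592}{116886339} = \frac{539167552}{116886339}$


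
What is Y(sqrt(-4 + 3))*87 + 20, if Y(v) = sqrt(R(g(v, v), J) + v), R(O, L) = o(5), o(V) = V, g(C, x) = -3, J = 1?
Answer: 20 + 87*sqrt(5 + I) ≈ 215.5 + 19.358*I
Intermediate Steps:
R(O, L) = 5
Y(v) = sqrt(5 + v)
Y(sqrt(-4 + 3))*87 + 20 = sqrt(5 + sqrt(-4 + 3))*87 + 20 = sqrt(5 + sqrt(-1))*87 + 20 = sqrt(5 + I)*87 + 20 = 87*sqrt(5 + I) + 20 = 20 + 87*sqrt(5 + I)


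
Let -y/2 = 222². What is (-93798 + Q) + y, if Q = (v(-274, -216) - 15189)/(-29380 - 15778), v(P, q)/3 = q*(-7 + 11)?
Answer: -8686846047/45158 ≈ -1.9237e+5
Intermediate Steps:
v(P, q) = 12*q (v(P, q) = 3*(q*(-7 + 11)) = 3*(q*4) = 3*(4*q) = 12*q)
y = -98568 (y = -2*222² = -2*49284 = -98568)
Q = 17781/45158 (Q = (12*(-216) - 15189)/(-29380 - 15778) = (-2592 - 15189)/(-45158) = -17781*(-1/45158) = 17781/45158 ≈ 0.39375)
(-93798 + Q) + y = (-93798 + 17781/45158) - 98568 = -4235712303/45158 - 98568 = -8686846047/45158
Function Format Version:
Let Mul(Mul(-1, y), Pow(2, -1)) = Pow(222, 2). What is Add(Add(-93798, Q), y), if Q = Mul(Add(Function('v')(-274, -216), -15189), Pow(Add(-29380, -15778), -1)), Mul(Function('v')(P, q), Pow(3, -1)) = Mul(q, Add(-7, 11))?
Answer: Rational(-8686846047, 45158) ≈ -1.9237e+5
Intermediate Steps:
Function('v')(P, q) = Mul(12, q) (Function('v')(P, q) = Mul(3, Mul(q, Add(-7, 11))) = Mul(3, Mul(q, 4)) = Mul(3, Mul(4, q)) = Mul(12, q))
y = -98568 (y = Mul(-2, Pow(222, 2)) = Mul(-2, 49284) = -98568)
Q = Rational(17781, 45158) (Q = Mul(Add(Mul(12, -216), -15189), Pow(Add(-29380, -15778), -1)) = Mul(Add(-2592, -15189), Pow(-45158, -1)) = Mul(-17781, Rational(-1, 45158)) = Rational(17781, 45158) ≈ 0.39375)
Add(Add(-93798, Q), y) = Add(Add(-93798, Rational(17781, 45158)), -98568) = Add(Rational(-4235712303, 45158), -98568) = Rational(-8686846047, 45158)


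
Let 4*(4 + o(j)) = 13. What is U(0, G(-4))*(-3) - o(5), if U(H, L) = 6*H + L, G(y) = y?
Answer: 51/4 ≈ 12.750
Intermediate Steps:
o(j) = -3/4 (o(j) = -4 + (1/4)*13 = -4 + 13/4 = -3/4)
U(H, L) = L + 6*H
U(0, G(-4))*(-3) - o(5) = (-4 + 6*0)*(-3) - 1*(-3/4) = (-4 + 0)*(-3) + 3/4 = -4*(-3) + 3/4 = 12 + 3/4 = 51/4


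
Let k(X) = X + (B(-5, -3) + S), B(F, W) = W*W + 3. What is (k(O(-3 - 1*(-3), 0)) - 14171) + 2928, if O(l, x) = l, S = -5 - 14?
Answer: -11250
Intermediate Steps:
B(F, W) = 3 + W**2 (B(F, W) = W**2 + 3 = 3 + W**2)
S = -19
k(X) = -7 + X (k(X) = X + ((3 + (-3)**2) - 19) = X + ((3 + 9) - 19) = X + (12 - 19) = X - 7 = -7 + X)
(k(O(-3 - 1*(-3), 0)) - 14171) + 2928 = ((-7 + (-3 - 1*(-3))) - 14171) + 2928 = ((-7 + (-3 + 3)) - 14171) + 2928 = ((-7 + 0) - 14171) + 2928 = (-7 - 14171) + 2928 = -14178 + 2928 = -11250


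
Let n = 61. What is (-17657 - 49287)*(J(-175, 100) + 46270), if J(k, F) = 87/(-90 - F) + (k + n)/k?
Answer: -10299226854464/3325 ≈ -3.0975e+9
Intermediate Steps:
J(k, F) = 87/(-90 - F) + (61 + k)/k (J(k, F) = 87/(-90 - F) + (k + 61)/k = 87/(-90 - F) + (61 + k)/k)
(-17657 - 49287)*(J(-175, 100) + 46270) = (-17657 - 49287)*((5490 + 3*(-175) + 61*100 + 100*(-175))/((-175)*(90 + 100)) + 46270) = -66944*(-1/175*(5490 - 525 + 6100 - 17500)/190 + 46270) = -66944*(-1/175*1/190*(-6435) + 46270) = -66944*(1287/6650 + 46270) = -66944*307696787/6650 = -10299226854464/3325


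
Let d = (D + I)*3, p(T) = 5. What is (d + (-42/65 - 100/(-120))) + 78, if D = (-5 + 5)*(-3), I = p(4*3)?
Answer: 36343/390 ≈ 93.187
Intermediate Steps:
I = 5
D = 0 (D = 0*(-3) = 0)
d = 15 (d = (0 + 5)*3 = 5*3 = 15)
(d + (-42/65 - 100/(-120))) + 78 = (15 + (-42/65 - 100/(-120))) + 78 = (15 + (-42*1/65 - 100*(-1/120))) + 78 = (15 + (-42/65 + ⅚)) + 78 = (15 + 73/390) + 78 = 5923/390 + 78 = 36343/390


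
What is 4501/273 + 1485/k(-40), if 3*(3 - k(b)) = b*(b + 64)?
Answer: 265604/12597 ≈ 21.085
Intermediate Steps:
k(b) = 3 - b*(64 + b)/3 (k(b) = 3 - b*(b + 64)/3 = 3 - b*(64 + b)/3)
4501/273 + 1485/k(-40) = 4501/273 + 1485/(3 - 64/3*(-40) - 1/3*(-40)**2) = 4501*(1/273) + 1485/(3 + 2560/3 - 1/3*1600) = 643/39 + 1485/(3 + 2560/3 - 1600/3) = 643/39 + 1485/323 = 265604/12597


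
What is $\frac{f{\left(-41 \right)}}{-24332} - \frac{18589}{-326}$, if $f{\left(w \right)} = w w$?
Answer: $\frac{225879771}{3966116} \approx 56.952$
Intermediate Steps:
$f{\left(w \right)} = w^{2}$
$\frac{f{\left(-41 \right)}}{-24332} - \frac{18589}{-326} = \frac{\left(-41\right)^{2}}{-24332} - \frac{18589}{-326} = 1681 \left(- \frac{1}{24332}\right) - - \frac{18589}{326} = - \frac{1681}{24332} + \frac{18589}{326} = \frac{225879771}{3966116}$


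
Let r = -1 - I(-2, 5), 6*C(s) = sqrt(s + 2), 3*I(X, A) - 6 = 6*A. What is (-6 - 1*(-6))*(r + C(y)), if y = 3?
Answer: 0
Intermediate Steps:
I(X, A) = 2 + 2*A (I(X, A) = 2 + (6*A)/3 = 2 + 2*A)
C(s) = sqrt(2 + s)/6 (C(s) = sqrt(s + 2)/6 = sqrt(2 + s)/6)
r = -13 (r = -1 - (2 + 2*5) = -1 - (2 + 10) = -1 - 1*12 = -1 - 12 = -13)
(-6 - 1*(-6))*(r + C(y)) = (-6 - 1*(-6))*(-13 + sqrt(2 + 3)/6) = (-6 + 6)*(-13 + sqrt(5)/6) = 0*(-13 + sqrt(5)/6) = 0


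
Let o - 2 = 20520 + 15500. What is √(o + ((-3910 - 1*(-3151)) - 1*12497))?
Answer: √22766 ≈ 150.88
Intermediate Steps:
o = 36022 (o = 2 + (20520 + 15500) = 2 + 36020 = 36022)
√(o + ((-3910 - 1*(-3151)) - 1*12497)) = √(36022 + ((-3910 - 1*(-3151)) - 1*12497)) = √(36022 + ((-3910 + 3151) - 12497)) = √(36022 + (-759 - 12497)) = √(36022 - 13256) = √22766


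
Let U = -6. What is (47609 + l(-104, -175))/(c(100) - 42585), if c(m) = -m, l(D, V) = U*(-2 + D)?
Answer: -9649/8537 ≈ -1.1303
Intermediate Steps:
l(D, V) = 12 - 6*D (l(D, V) = -6*(-2 + D) = 12 - 6*D)
(47609 + l(-104, -175))/(c(100) - 42585) = (47609 + (12 - 6*(-104)))/(-1*100 - 42585) = (47609 + (12 + 624))/(-100 - 42585) = (47609 + 636)/(-42685) = 48245*(-1/42685) = -9649/8537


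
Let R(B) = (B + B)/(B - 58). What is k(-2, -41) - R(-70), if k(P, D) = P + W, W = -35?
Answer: -1219/32 ≈ -38.094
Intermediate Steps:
k(P, D) = -35 + P (k(P, D) = P - 35 = -35 + P)
R(B) = 2*B/(-58 + B) (R(B) = (2*B)/(-58 + B) = 2*B/(-58 + B))
k(-2, -41) - R(-70) = (-35 - 2) - 2*(-70)/(-58 - 70) = -37 - 2*(-70)/(-128) = -37 - 2*(-70)*(-1)/128 = -37 - 1*35/32 = -37 - 35/32 = -1219/32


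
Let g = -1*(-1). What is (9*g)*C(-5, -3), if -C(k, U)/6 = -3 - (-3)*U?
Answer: 648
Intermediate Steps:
C(k, U) = 18 - 18*U (C(k, U) = -6*(-3 - (-3)*U) = -6*(-3 + 3*U) = 18 - 18*U)
g = 1
(9*g)*C(-5, -3) = (9*1)*(18 - 18*(-3)) = 9*(18 + 54) = 9*72 = 648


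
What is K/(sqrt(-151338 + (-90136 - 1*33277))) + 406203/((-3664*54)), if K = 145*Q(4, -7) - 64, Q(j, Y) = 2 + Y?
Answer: -135401/65952 + 789*I*sqrt(274751)/274751 ≈ -2.053 + 1.5052*I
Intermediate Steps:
K = -789 (K = 145*(2 - 7) - 64 = 145*(-5) - 64 = -725 - 64 = -789)
K/(sqrt(-151338 + (-90136 - 1*33277))) + 406203/((-3664*54)) = -789/sqrt(-151338 + (-90136 - 1*33277)) + 406203/((-3664*54)) = -789/sqrt(-151338 + (-90136 - 33277)) + 406203/(-197856) = -789/sqrt(-151338 - 123413) + 406203*(-1/197856) = -789*(-I*sqrt(274751)/274751) - 135401/65952 = -(-789)*I*sqrt(274751)/274751 - 135401/65952 = 789*I*sqrt(274751)/274751 - 135401/65952 = -135401/65952 + 789*I*sqrt(274751)/274751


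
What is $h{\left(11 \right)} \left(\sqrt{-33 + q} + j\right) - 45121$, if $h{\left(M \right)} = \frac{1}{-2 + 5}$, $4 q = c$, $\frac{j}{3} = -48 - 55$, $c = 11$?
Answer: $-45224 + \frac{11 i}{6} \approx -45224.0 + 1.8333 i$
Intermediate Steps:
$j = -309$ ($j = 3 \left(-48 - 55\right) = 3 \left(-103\right) = -309$)
$q = \frac{11}{4}$ ($q = \frac{1}{4} \cdot 11 = \frac{11}{4} \approx 2.75$)
$h{\left(M \right)} = \frac{1}{3}$
$h{\left(11 \right)} \left(\sqrt{-33 + q} + j\right) - 45121 = \frac{\sqrt{-33 + \frac{11}{4}} - 309}{3} - 45121 = \frac{\sqrt{- \frac{121}{4}} - 309}{3} - 45121 = \frac{\frac{11 i}{2} - 309}{3} - 45121 = \frac{-309 + \frac{11 i}{2}}{3} - 45121 = \left(-103 + \frac{11 i}{6}\right) - 45121 = -45224 + \frac{11 i}{6}$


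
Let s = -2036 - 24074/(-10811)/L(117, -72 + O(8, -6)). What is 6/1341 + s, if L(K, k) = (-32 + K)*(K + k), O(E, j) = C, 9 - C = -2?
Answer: -23416774135661/11501390460 ≈ -2036.0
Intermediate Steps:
C = 11 (C = 9 - 1*(-2) = 9 + 2 = 11)
O(E, j) = 11
s = -52386634443/25730180 (s = -2036 - 24074/(-10811)/(117**2 - 32*117 - 32*(-72 + 11) + 117*(-72 + 11)) = -2036 - 24074*(-1/10811)/(13689 - 3744 - 32*(-61) + 117*(-61)) = -2036 - (-24074)/(10811*(13689 - 3744 + 1952 - 7137)) = -2036 - (-24074)/(10811*4760) = -2036 - 1*(-12037/25730180) = -2036 + 12037/25730180 = -52386634443/25730180 ≈ -2036.0)
6/1341 + s = 6/1341 - 52386634443/25730180 = (1/1341)*6 - 52386634443/25730180 = 2/447 - 52386634443/25730180 = -23416774135661/11501390460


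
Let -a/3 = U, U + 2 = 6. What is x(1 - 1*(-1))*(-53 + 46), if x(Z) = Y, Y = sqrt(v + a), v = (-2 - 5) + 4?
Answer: -7*I*sqrt(15) ≈ -27.111*I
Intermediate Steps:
U = 4 (U = -2 + 6 = 4)
a = -12 (a = -3*4 = -12)
v = -3 (v = -7 + 4 = -3)
Y = I*sqrt(15) (Y = sqrt(-3 - 12) = sqrt(-15) = I*sqrt(15) ≈ 3.873*I)
x(Z) = I*sqrt(15)
x(1 - 1*(-1))*(-53 + 46) = (I*sqrt(15))*(-53 + 46) = (I*sqrt(15))*(-7) = -7*I*sqrt(15)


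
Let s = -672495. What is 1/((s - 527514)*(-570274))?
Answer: 1/684333932466 ≈ 1.4613e-12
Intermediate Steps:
1/((s - 527514)*(-570274)) = 1/(-672495 - 527514*(-570274)) = -1/570274/(-1200009) = -1/1200009*(-1/570274) = 1/684333932466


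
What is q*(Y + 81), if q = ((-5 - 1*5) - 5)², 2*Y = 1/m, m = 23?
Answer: 838575/46 ≈ 18230.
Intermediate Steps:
Y = 1/46 (Y = (½)/23 = (½)*(1/23) = 1/46 ≈ 0.021739)
q = 225 (q = ((-5 - 5) - 5)² = (-10 - 5)² = (-15)² = 225)
q*(Y + 81) = 225*(1/46 + 81) = 225*(3727/46) = 838575/46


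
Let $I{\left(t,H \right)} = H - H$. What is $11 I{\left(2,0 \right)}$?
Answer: $0$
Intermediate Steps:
$I{\left(t,H \right)} = 0$
$11 I{\left(2,0 \right)} = 11 \cdot 0 = 0$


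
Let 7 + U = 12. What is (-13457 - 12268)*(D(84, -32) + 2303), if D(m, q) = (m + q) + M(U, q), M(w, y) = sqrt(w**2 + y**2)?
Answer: -60582375 - 25725*sqrt(1049) ≈ -6.1416e+7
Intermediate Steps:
U = 5 (U = -7 + 12 = 5)
D(m, q) = m + q + sqrt(25 + q**2) (D(m, q) = (m + q) + sqrt(5**2 + q**2) = (m + q) + sqrt(25 + q**2) = m + q + sqrt(25 + q**2))
(-13457 - 12268)*(D(84, -32) + 2303) = (-13457 - 12268)*((84 - 32 + sqrt(25 + (-32)**2)) + 2303) = -25725*((84 - 32 + sqrt(25 + 1024)) + 2303) = -25725*((84 - 32 + sqrt(1049)) + 2303) = -25725*((52 + sqrt(1049)) + 2303) = -25725*(2355 + sqrt(1049)) = -60582375 - 25725*sqrt(1049)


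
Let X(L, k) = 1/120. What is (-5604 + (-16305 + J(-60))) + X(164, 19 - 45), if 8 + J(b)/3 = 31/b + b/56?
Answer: -3685543/168 ≈ -21938.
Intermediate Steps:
X(L, k) = 1/120
J(b) = -24 + 93/b + 3*b/56 (J(b) = -24 + 3*(31/b + b/56) = -24 + (93/b + 3*b/56) = -24 + 93/b + 3*b/56)
(-5604 + (-16305 + J(-60))) + X(164, 19 - 45) = (-5604 + (-16305 + (-24 + 93/(-60) + (3/56)*(-60)))) + 1/120 = (-5604 + (-16305 + (-24 + 93*(-1/60) - 45/14))) + 1/120 = (-5604 + (-16305 + (-24 - 31/20 - 45/14))) + 1/120 = (-5604 + (-16305 - 4027/140)) + 1/120 = (-5604 - 2286727/140) + 1/120 = -3071287/140 + 1/120 = -3685543/168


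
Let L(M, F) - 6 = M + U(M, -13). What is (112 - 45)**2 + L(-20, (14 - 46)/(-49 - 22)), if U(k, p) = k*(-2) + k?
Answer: 4495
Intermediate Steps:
U(k, p) = -k (U(k, p) = -2*k + k = -k)
L(M, F) = 6 (L(M, F) = 6 + (M - M) = 6 + 0 = 6)
(112 - 45)**2 + L(-20, (14 - 46)/(-49 - 22)) = (112 - 45)**2 + 6 = 67**2 + 6 = 4489 + 6 = 4495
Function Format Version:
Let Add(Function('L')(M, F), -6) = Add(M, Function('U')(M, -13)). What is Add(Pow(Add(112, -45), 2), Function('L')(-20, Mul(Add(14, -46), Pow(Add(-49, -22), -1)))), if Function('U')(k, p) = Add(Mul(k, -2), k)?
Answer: 4495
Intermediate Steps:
Function('U')(k, p) = Mul(-1, k) (Function('U')(k, p) = Add(Mul(-2, k), k) = Mul(-1, k))
Function('L')(M, F) = 6 (Function('L')(M, F) = Add(6, Add(M, Mul(-1, M))) = Add(6, 0) = 6)
Add(Pow(Add(112, -45), 2), Function('L')(-20, Mul(Add(14, -46), Pow(Add(-49, -22), -1)))) = Add(Pow(Add(112, -45), 2), 6) = Add(Pow(67, 2), 6) = Add(4489, 6) = 4495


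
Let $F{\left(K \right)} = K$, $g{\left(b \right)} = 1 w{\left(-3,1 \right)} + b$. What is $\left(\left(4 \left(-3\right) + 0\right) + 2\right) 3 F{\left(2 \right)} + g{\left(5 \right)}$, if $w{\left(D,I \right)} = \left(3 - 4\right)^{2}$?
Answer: $-54$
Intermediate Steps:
$w{\left(D,I \right)} = 1$ ($w{\left(D,I \right)} = \left(-1\right)^{2} = 1$)
$g{\left(b \right)} = 1 + b$ ($g{\left(b \right)} = 1 \cdot 1 + b = 1 + b$)
$\left(\left(4 \left(-3\right) + 0\right) + 2\right) 3 F{\left(2 \right)} + g{\left(5 \right)} = \left(\left(4 \left(-3\right) + 0\right) + 2\right) 3 \cdot 2 + \left(1 + 5\right) = \left(\left(-12 + 0\right) + 2\right) 3 \cdot 2 + 6 = \left(-12 + 2\right) 3 \cdot 2 + 6 = \left(-10\right) 3 \cdot 2 + 6 = \left(-30\right) 2 + 6 = -60 + 6 = -54$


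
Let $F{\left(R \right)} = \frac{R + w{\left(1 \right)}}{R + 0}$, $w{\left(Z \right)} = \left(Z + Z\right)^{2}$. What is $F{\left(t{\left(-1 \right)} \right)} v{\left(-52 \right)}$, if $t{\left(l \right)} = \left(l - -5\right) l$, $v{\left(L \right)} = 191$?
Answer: $0$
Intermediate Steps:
$t{\left(l \right)} = l \left(5 + l\right)$ ($t{\left(l \right)} = \left(l + 5\right) l = \left(5 + l\right) l = l \left(5 + l\right)$)
$w{\left(Z \right)} = 4 Z^{2}$ ($w{\left(Z \right)} = \left(2 Z\right)^{2} = 4 Z^{2}$)
$F{\left(R \right)} = \frac{4 + R}{R}$ ($F{\left(R \right)} = \frac{R + 4 \cdot 1^{2}}{R + 0} = \frac{R + 4 \cdot 1}{R} = \frac{R + 4}{R} = \frac{4 + R}{R}$)
$F{\left(t{\left(-1 \right)} \right)} v{\left(-52 \right)} = \frac{4 - \left(5 - 1\right)}{\left(-1\right) \left(5 - 1\right)} 191 = \frac{4 - 4}{\left(-1\right) 4} \cdot 191 = \frac{4 - 4}{-4} \cdot 191 = \left(- \frac{1}{4}\right) 0 \cdot 191 = 0 \cdot 191 = 0$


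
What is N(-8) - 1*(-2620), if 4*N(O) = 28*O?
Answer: 2564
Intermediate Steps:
N(O) = 7*O (N(O) = (28*O)/4 = 7*O)
N(-8) - 1*(-2620) = 7*(-8) - 1*(-2620) = -56 + 2620 = 2564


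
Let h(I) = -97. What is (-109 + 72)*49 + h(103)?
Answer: -1910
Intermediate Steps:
(-109 + 72)*49 + h(103) = (-109 + 72)*49 - 97 = -37*49 - 97 = -1813 - 97 = -1910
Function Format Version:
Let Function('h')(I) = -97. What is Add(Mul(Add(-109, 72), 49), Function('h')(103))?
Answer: -1910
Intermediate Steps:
Add(Mul(Add(-109, 72), 49), Function('h')(103)) = Add(Mul(Add(-109, 72), 49), -97) = Add(Mul(-37, 49), -97) = Add(-1813, -97) = -1910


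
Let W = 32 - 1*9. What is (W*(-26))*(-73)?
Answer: 43654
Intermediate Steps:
W = 23 (W = 32 - 9 = 23)
(W*(-26))*(-73) = (23*(-26))*(-73) = -598*(-73) = 43654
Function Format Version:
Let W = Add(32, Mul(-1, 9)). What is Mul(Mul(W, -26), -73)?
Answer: 43654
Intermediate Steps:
W = 23 (W = Add(32, -9) = 23)
Mul(Mul(W, -26), -73) = Mul(Mul(23, -26), -73) = Mul(-598, -73) = 43654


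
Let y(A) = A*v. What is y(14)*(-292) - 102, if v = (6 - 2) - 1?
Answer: -12366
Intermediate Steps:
v = 3 (v = 4 - 1 = 3)
y(A) = 3*A (y(A) = A*3 = 3*A)
y(14)*(-292) - 102 = (3*14)*(-292) - 102 = 42*(-292) - 102 = -12264 - 102 = -12366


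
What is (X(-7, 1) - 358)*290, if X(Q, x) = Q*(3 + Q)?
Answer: -95700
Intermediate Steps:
(X(-7, 1) - 358)*290 = (-7*(3 - 7) - 358)*290 = (-7*(-4) - 358)*290 = (28 - 358)*290 = -330*290 = -95700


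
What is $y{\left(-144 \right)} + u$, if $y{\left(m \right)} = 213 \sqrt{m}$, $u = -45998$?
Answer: $-45998 + 2556 i \approx -45998.0 + 2556.0 i$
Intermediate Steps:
$y{\left(-144 \right)} + u = 213 \sqrt{-144} - 45998 = 213 \cdot 12 i - 45998 = 2556 i - 45998 = -45998 + 2556 i$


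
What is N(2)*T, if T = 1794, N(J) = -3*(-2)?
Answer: 10764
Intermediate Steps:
N(J) = 6
N(2)*T = 6*1794 = 10764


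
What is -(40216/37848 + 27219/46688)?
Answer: -363473665/220880928 ≈ -1.6456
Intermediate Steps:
-(40216/37848 + 27219/46688) = -(40216*(1/37848) + 27219*(1/46688)) = -(5027/4731 + 27219/46688) = -1*363473665/220880928 = -363473665/220880928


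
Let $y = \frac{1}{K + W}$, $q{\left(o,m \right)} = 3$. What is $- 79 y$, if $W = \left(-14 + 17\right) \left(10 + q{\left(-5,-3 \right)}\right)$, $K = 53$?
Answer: $- \frac{79}{92} \approx -0.8587$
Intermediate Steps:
$W = 39$ ($W = \left(-14 + 17\right) \left(10 + 3\right) = 3 \cdot 13 = 39$)
$y = \frac{1}{92}$ ($y = \frac{1}{53 + 39} = \frac{1}{92} \approx 0.01087$)
$- 79 y = \left(-79\right) \frac{1}{92} = - \frac{79}{92}$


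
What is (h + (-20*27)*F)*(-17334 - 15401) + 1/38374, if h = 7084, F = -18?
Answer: -21108729243559/38374 ≈ -5.5008e+8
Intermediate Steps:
(h + (-20*27)*F)*(-17334 - 15401) + 1/38374 = (7084 - 20*27*(-18))*(-17334 - 15401) + 1/38374 = (7084 - 540*(-18))*(-32735) + 1/38374 = (7084 + 9720)*(-32735) + 1/38374 = 16804*(-32735) + 1/38374 = -550078940 + 1/38374 = -21108729243559/38374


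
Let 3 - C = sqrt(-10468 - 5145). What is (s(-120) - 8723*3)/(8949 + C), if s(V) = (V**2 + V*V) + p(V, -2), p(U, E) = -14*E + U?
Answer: 22729128/80153917 + 2539*I*sqrt(15613)/80153917 ≈ 0.28357 + 0.003958*I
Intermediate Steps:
p(U, E) = U - 14*E
s(V) = 28 + V + 2*V**2 (s(V) = (V**2 + V*V) + (V - 14*(-2)) = (V**2 + V**2) + (V + 28) = 2*V**2 + (28 + V) = 28 + V + 2*V**2)
C = 3 - I*sqrt(15613) (C = 3 - sqrt(-10468 - 5145) = 3 - sqrt(-15613) = 3 - I*sqrt(15613) ≈ 3.0 - 124.95*I)
(s(-120) - 8723*3)/(8949 + C) = ((28 - 120 + 2*(-120)**2) - 8723*3)/(8949 + (3 - I*sqrt(15613))) = ((28 - 120 + 2*14400) - 26169)/(8952 - I*sqrt(15613)) = ((28 - 120 + 28800) - 26169)/(8952 - I*sqrt(15613)) = (28708 - 26169)/(8952 - I*sqrt(15613)) = 2539/(8952 - I*sqrt(15613))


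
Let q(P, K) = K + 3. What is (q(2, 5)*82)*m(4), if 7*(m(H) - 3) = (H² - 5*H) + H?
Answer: 1968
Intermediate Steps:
q(P, K) = 3 + K
m(H) = 3 - 4*H/7 + H²/7 (m(H) = 3 + ((H² - 5*H) + H)/7 = 3 + (H² - 4*H)/7 = 3 + (-4*H/7 + H²/7) = 3 - 4*H/7 + H²/7)
(q(2, 5)*82)*m(4) = ((3 + 5)*82)*(3 - 4/7*4 + (⅐)*4²) = (8*82)*(3 - 16/7 + (⅐)*16) = 656*(3 - 16/7 + 16/7) = 656*3 = 1968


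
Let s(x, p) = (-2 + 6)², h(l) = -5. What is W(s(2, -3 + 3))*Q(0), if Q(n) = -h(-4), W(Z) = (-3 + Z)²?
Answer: 845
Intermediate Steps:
s(x, p) = 16 (s(x, p) = 4² = 16)
Q(n) = 5 (Q(n) = -1*(-5) = 5)
W(s(2, -3 + 3))*Q(0) = (-3 + 16)²*5 = 13²*5 = 169*5 = 845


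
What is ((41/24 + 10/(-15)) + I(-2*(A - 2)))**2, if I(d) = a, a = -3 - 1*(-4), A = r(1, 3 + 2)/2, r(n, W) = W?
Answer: 2401/576 ≈ 4.1684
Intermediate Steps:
A = 5/2 (A = (3 + 2)/2 = 5*(1/2) = 5/2 ≈ 2.5000)
a = 1 (a = -3 + 4 = 1)
I(d) = 1
((41/24 + 10/(-15)) + I(-2*(A - 2)))**2 = ((41/24 + 10/(-15)) + 1)**2 = ((41*(1/24) + 10*(-1/15)) + 1)**2 = ((41/24 - 2/3) + 1)**2 = (25/24 + 1)**2 = (49/24)**2 = 2401/576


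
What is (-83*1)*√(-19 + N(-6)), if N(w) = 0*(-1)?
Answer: -83*I*√19 ≈ -361.79*I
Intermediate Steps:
N(w) = 0
(-83*1)*√(-19 + N(-6)) = (-83*1)*√(-19 + 0) = -83*I*√19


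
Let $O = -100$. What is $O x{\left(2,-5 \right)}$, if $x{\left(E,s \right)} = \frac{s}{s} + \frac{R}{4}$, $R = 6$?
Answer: $-250$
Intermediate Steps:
$x{\left(E,s \right)} = \frac{5}{2}$ ($x{\left(E,s \right)} = \frac{s}{s} + \frac{6}{4} = 1 + 6 \cdot \frac{1}{4} = 1 + \frac{3}{2} = \frac{5}{2}$)
$O x{\left(2,-5 \right)} = \left(-100\right) \frac{5}{2} = -250$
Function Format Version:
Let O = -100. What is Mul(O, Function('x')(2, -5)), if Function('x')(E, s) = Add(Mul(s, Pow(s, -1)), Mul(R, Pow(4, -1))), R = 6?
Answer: -250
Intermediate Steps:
Function('x')(E, s) = Rational(5, 2) (Function('x')(E, s) = Add(Mul(s, Pow(s, -1)), Mul(6, Pow(4, -1))) = Add(1, Mul(6, Rational(1, 4))) = Add(1, Rational(3, 2)) = Rational(5, 2))
Mul(O, Function('x')(2, -5)) = Mul(-100, Rational(5, 2)) = -250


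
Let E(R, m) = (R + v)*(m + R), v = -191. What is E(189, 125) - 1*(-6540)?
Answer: 5912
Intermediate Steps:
E(R, m) = (-191 + R)*(R + m) (E(R, m) = (R - 191)*(m + R) = (-191 + R)*(R + m))
E(189, 125) - 1*(-6540) = (189² - 191*189 - 191*125 + 189*125) - 1*(-6540) = (35721 - 36099 - 23875 + 23625) + 6540 = -628 + 6540 = 5912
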